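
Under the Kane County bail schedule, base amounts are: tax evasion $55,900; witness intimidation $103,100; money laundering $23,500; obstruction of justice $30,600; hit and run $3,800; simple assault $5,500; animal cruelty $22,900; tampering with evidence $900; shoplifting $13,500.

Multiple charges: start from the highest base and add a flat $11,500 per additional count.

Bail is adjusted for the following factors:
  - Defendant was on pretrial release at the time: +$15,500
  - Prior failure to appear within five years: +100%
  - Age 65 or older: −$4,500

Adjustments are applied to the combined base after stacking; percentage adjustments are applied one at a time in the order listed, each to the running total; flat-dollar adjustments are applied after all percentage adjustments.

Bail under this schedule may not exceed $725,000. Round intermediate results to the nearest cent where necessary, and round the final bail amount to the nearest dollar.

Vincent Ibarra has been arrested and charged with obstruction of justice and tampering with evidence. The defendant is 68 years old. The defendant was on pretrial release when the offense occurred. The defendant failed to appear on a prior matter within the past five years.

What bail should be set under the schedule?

Base amounts from the schedule: obstruction of justice $30,600; tampering with evidence $900.
Stacking rule: highest base plus $11,500 per additional charge. Highest is obstruction of justice at $30,600; 1 additional charge → +$11,500. Combined base = $42,100.
Prior failure to appear within five years (+100%): $42,100 × 2 = $84,200.
Defendant was on pretrial release at the time (+$15,500 flat): $84,200 + $15,500 = $99,700.
Age 65 or older (−$4,500 flat): $99,700 − $4,500 = $95,200.
$95,200 is within the $725,000 maximum.

$95,200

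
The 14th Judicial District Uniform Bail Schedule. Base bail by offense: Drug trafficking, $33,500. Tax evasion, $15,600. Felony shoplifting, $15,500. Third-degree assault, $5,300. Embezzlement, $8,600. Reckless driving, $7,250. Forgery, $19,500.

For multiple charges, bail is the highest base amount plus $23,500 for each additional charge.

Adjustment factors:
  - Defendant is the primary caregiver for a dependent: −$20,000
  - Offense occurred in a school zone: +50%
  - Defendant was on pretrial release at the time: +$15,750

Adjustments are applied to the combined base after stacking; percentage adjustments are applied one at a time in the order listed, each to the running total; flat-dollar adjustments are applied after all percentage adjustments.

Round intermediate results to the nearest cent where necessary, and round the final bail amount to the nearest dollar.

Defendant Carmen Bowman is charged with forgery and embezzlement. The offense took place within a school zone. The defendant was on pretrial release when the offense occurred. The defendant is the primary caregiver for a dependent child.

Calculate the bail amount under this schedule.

Base amounts from the schedule: forgery $19,500; embezzlement $8,600.
Stacking rule: highest base plus $23,500 per additional charge. Highest is forgery at $19,500; 1 additional charge → +$23,500. Combined base = $43,000.
Offense occurred in a school zone (+50%): $43,000 × 1.5 = $64,500.
Defendant is the primary caregiver for a dependent (−$20,000 flat): $64,500 − $20,000 = $44,500.
Defendant was on pretrial release at the time (+$15,750 flat): $44,500 + $15,750 = $60,250.

$60,250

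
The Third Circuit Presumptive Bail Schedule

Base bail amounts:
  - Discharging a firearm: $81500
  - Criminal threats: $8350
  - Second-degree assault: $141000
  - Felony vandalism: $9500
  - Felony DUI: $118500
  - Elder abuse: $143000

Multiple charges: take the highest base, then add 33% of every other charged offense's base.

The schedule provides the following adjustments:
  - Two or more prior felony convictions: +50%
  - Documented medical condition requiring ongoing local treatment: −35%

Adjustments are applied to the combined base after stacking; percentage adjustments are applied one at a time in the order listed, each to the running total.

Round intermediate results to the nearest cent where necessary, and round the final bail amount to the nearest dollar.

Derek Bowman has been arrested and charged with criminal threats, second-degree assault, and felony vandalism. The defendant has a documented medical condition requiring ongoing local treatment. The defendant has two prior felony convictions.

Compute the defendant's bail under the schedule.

Base amounts from the schedule: criminal threats $8350; second-degree assault $141000; felony vandalism $9500.
Stacking rule: highest base plus 33% of each additional charge. Highest is second-degree assault at $141000. Additional: $8350 × 33% = $2755.50; $9500 × 33% = $3135. Combined base = $141000 + $5890.50 = $146890.50.
Two or more prior felony convictions (+50%): $146890.50 × 1.5 = $220335.75.
Documented medical condition requiring ongoing local treatment (−35%): $220335.75 × 0.65 = $143218.24.
Rounded to the nearest dollar: $143218.

$143218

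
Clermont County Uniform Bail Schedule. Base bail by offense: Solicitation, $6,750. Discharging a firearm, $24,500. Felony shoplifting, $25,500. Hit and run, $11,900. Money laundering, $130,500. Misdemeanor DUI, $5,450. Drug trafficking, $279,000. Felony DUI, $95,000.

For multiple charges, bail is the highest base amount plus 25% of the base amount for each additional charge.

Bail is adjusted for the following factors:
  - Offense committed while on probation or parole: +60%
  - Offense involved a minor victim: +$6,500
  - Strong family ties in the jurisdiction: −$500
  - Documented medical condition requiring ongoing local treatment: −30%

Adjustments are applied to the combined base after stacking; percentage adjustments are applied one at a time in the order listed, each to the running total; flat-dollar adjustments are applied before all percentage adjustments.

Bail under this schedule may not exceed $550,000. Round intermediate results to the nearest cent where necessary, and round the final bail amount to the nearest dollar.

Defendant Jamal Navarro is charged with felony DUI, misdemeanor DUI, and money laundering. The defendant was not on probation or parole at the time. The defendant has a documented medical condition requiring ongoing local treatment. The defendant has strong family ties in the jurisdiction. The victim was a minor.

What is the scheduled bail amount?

Base amounts from the schedule: felony DUI $95,000; misdemeanor DUI $5,450; money laundering $130,500.
Stacking rule: highest base plus 25% of each additional charge. Highest is money laundering at $130,500. Additional: $95,000 × 25% = $23,750; $5,450 × 25% = $1,362.50. Combined base = $130,500 + $25,112.50 = $155,612.50.
Offense involved a minor victim (+$6,500 flat): $155,612.50 + $6,500 = $162,112.50.
Strong family ties in the jurisdiction (−$500 flat): $162,112.50 − $500 = $161,612.50.
Documented medical condition requiring ongoing local treatment (−30%): $161,612.50 × 0.7 = $113,128.75.
$113,128.75 is within the $550,000 maximum.
Rounded to the nearest dollar: $113,129.

$113,129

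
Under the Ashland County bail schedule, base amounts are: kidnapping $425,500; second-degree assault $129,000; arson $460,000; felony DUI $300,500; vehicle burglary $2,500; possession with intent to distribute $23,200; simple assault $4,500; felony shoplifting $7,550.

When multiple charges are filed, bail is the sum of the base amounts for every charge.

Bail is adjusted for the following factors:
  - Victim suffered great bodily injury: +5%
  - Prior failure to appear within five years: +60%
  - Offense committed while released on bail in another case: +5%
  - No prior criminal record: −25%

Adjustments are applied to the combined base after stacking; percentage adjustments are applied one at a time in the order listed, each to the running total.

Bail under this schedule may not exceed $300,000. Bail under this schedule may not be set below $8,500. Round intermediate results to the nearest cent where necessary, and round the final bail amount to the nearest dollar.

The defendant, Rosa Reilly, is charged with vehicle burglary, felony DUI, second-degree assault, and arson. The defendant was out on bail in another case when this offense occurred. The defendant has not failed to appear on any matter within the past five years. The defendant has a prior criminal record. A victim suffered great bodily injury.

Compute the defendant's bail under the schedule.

Base amounts from the schedule: vehicle burglary $2,500; felony DUI $300,500; second-degree assault $129,000; arson $460,000.
Stacking rule: sum of all bases. $2,500 + $300,500 + $129,000 + $460,000 = $892,000.
Victim suffered great bodily injury (+5%): $892,000 × 1.05 = $936,600.
Offense committed while released on bail in another case (+5%): $936,600 × 1.05 = $983,430.
Result $983,430 exceeds the maximum of $300,000; bail is capped at $300,000.
$300,000 is at or above the $8,500 minimum.

$300,000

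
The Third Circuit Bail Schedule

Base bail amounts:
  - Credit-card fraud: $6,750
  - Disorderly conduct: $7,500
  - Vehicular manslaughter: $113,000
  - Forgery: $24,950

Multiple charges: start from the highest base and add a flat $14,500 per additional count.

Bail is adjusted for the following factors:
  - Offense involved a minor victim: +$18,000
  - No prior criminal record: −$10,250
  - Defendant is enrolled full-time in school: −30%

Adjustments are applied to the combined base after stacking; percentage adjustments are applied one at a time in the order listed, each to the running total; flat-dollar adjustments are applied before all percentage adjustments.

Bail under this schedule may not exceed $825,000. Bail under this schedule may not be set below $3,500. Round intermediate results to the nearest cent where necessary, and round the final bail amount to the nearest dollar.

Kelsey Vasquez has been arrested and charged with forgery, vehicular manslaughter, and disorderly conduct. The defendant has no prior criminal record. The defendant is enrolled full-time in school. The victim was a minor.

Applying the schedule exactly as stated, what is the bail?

Base amounts from the schedule: forgery $24,950; vehicular manslaughter $113,000; disorderly conduct $7,500.
Stacking rule: highest base plus $14,500 per additional charge. Highest is vehicular manslaughter at $113,000; 2 additional charges → +$29,000. Combined base = $142,000.
Offense involved a minor victim (+$18,000 flat): $142,000 + $18,000 = $160,000.
No prior criminal record (−$10,250 flat): $160,000 − $10,250 = $149,750.
Defendant is enrolled full-time in school (−30%): $149,750 × 0.7 = $104,825.
$104,825 is within the $825,000 maximum.
$104,825 is at or above the $3,500 minimum.

$104,825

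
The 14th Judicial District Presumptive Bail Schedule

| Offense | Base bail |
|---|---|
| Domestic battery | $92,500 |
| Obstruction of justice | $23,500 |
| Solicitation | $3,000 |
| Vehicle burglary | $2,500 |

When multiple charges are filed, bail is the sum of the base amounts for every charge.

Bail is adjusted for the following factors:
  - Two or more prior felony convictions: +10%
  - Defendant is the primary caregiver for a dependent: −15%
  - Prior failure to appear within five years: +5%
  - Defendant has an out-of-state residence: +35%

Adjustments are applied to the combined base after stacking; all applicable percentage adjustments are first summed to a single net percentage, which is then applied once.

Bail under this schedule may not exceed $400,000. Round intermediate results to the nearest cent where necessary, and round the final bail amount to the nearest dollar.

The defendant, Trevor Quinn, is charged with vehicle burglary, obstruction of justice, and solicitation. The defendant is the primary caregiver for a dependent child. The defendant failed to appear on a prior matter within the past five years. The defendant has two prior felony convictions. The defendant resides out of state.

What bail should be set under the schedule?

Base amounts from the schedule: vehicle burglary $2,500; obstruction of justice $23,500; solicitation $3,000.
Stacking rule: sum of all bases. $2,500 + $23,500 + $3,000 = $29,000.
Net percentage adjustment: +10% −15% +5% +35% = +35%. $29,000 × 1.35 = $39,150.
$39,150 is within the $400,000 maximum.

$39,150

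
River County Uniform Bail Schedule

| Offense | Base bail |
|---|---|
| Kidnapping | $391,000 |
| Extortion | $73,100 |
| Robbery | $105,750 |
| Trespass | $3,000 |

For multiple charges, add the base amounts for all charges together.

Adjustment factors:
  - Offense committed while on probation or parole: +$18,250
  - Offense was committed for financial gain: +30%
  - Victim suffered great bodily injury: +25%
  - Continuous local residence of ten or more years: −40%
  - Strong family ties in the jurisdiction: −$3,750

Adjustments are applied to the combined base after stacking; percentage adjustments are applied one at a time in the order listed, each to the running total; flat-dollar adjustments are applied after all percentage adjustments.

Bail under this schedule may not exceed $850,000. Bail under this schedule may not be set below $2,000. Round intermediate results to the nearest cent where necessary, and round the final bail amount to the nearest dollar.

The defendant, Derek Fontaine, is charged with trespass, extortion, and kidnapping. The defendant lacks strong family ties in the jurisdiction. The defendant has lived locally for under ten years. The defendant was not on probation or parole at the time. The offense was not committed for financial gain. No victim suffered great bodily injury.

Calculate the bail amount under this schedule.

Base amounts from the schedule: trespass $3,000; extortion $73,100; kidnapping $391,000.
Stacking rule: sum of all bases. $3,000 + $73,100 + $391,000 = $467,100.
No adjustment factors apply to this defendant.
$467,100 is within the $850,000 maximum.
$467,100 is at or above the $2,000 minimum.

$467,100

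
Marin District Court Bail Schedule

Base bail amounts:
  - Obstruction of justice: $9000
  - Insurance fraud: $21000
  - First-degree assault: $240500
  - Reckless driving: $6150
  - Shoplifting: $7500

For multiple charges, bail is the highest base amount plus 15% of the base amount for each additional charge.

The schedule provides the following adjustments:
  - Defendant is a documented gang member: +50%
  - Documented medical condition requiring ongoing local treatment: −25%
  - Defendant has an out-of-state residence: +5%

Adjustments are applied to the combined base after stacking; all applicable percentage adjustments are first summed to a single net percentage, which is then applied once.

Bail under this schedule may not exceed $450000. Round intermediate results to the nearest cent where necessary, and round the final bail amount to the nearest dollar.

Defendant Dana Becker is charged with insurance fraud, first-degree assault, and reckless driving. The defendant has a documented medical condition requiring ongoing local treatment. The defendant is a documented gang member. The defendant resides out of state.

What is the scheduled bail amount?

$317944

Base amounts from the schedule: insurance fraud $21000; first-degree assault $240500; reckless driving $6150.
Stacking rule: highest base plus 15% of each additional charge. Highest is first-degree assault at $240500. Additional: $21000 × 15% = $3150; $6150 × 15% = $922.50. Combined base = $240500 + $4072.50 = $244572.50.
Net percentage adjustment: +50% −25% +5% = +30%. $244572.50 × 1.3 = $317944.25.
$317944.25 is within the $450000 maximum.
Rounded to the nearest dollar: $317944.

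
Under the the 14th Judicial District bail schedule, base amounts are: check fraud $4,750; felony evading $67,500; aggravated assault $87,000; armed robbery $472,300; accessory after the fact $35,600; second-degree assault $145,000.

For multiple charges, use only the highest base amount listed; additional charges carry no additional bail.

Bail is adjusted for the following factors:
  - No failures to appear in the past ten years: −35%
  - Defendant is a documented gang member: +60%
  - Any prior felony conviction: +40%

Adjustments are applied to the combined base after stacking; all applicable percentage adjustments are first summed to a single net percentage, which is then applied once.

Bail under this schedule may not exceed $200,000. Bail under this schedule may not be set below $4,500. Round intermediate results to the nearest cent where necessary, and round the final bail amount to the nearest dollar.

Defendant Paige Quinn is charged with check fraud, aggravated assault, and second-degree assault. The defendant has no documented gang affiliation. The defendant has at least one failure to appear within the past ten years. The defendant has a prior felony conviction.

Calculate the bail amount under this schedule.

Base amounts from the schedule: check fraud $4,750; aggravated assault $87,000; second-degree assault $145,000.
Stacking rule: use the highest base only. Highest is second-degree assault at $145,000. Combined base = $145,000.
Any prior felony conviction (+40%): $145,000 × 1.4 = $203,000.
Result $203,000 exceeds the maximum of $200,000; bail is capped at $200,000.
$200,000 is at or above the $4,500 minimum.

$200,000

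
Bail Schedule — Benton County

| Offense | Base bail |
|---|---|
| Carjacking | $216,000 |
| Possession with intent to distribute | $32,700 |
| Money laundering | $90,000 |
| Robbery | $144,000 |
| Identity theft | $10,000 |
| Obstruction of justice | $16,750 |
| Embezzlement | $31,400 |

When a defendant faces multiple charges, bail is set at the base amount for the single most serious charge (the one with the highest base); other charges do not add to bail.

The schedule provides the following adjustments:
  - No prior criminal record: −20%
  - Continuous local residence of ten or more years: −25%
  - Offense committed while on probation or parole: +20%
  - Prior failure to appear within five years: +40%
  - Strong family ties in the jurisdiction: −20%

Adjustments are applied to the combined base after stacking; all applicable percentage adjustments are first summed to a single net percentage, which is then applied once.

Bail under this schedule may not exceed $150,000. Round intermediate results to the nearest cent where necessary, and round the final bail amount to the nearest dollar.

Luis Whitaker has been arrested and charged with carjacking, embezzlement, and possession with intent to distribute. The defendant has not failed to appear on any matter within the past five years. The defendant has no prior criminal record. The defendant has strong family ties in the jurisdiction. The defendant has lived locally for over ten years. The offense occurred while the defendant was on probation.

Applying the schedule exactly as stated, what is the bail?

$118,800

Base amounts from the schedule: carjacking $216,000; embezzlement $31,400; possession with intent to distribute $32,700.
Stacking rule: use the highest base only. Highest is carjacking at $216,000. Combined base = $216,000.
Net percentage adjustment: −20% −25% +20% −20% = −45%. $216,000 × 0.55 = $118,800.
$118,800 is within the $150,000 maximum.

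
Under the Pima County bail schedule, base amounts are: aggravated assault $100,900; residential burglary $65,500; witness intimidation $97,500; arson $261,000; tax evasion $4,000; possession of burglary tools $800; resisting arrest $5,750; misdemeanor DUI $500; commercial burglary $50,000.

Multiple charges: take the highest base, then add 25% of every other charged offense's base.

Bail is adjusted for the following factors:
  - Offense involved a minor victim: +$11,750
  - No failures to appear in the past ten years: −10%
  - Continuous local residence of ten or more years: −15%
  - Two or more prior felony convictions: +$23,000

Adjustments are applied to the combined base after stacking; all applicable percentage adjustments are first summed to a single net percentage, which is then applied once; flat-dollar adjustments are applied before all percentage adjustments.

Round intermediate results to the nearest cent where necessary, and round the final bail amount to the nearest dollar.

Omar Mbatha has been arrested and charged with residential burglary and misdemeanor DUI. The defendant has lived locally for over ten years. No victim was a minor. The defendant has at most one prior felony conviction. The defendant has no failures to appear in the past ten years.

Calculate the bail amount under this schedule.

Base amounts from the schedule: residential burglary $65,500; misdemeanor DUI $500.
Stacking rule: highest base plus 25% of each additional charge. Highest is residential burglary at $65,500. Additional: $500 × 25% = $125. Combined base = $65,500 + $125 = $65,625.
Net percentage adjustment: −10% −15% = −25%. $65,625 × 0.75 = $49,218.75.
Rounded to the nearest dollar: $49,219.

$49,219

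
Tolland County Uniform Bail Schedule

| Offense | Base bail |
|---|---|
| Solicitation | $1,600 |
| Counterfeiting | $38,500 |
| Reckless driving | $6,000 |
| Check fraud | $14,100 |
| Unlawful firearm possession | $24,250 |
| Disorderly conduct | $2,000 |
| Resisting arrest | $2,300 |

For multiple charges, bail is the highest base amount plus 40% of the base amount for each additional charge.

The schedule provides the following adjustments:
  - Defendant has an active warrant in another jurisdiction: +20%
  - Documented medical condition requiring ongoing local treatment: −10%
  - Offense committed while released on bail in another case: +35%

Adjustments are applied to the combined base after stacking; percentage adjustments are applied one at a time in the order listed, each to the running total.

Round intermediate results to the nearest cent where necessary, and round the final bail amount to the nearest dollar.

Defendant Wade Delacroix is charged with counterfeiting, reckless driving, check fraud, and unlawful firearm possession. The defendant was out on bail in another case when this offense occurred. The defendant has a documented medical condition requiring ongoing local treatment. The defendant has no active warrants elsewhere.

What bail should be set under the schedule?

$68,332

Base amounts from the schedule: counterfeiting $38,500; reckless driving $6,000; check fraud $14,100; unlawful firearm possession $24,250.
Stacking rule: highest base plus 40% of each additional charge. Highest is counterfeiting at $38,500. Additional: $6,000 × 40% = $2,400; $14,100 × 40% = $5,640; $24,250 × 40% = $9,700. Combined base = $38,500 + $17,740 = $56,240.
Documented medical condition requiring ongoing local treatment (−10%): $56,240 × 0.9 = $50,616.
Offense committed while released on bail in another case (+35%): $50,616 × 1.35 = $68,331.60.
Rounded to the nearest dollar: $68,332.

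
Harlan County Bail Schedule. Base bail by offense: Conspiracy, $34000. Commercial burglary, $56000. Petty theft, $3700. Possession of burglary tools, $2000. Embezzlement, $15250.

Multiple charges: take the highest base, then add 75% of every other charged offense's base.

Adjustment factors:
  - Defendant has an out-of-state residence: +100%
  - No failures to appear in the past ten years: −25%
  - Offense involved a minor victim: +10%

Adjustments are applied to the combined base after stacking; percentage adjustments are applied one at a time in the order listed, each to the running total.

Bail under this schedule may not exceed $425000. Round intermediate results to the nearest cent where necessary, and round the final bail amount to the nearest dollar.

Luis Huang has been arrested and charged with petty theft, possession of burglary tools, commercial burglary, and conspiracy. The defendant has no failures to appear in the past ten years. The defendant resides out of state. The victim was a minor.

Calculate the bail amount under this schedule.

$141529

Base amounts from the schedule: petty theft $3700; possession of burglary tools $2000; commercial burglary $56000; conspiracy $34000.
Stacking rule: highest base plus 75% of each additional charge. Highest is commercial burglary at $56000. Additional: $3700 × 75% = $2775; $2000 × 75% = $1500; $34000 × 75% = $25500. Combined base = $56000 + $29775 = $85775.
Defendant has an out-of-state residence (+100%): $85775 × 2 = $171550.
No failures to appear in the past ten years (−25%): $171550 × 0.75 = $128662.50.
Offense involved a minor victim (+10%): $128662.50 × 1.1 = $141528.75.
$141528.75 is within the $425000 maximum.
Rounded to the nearest dollar: $141529.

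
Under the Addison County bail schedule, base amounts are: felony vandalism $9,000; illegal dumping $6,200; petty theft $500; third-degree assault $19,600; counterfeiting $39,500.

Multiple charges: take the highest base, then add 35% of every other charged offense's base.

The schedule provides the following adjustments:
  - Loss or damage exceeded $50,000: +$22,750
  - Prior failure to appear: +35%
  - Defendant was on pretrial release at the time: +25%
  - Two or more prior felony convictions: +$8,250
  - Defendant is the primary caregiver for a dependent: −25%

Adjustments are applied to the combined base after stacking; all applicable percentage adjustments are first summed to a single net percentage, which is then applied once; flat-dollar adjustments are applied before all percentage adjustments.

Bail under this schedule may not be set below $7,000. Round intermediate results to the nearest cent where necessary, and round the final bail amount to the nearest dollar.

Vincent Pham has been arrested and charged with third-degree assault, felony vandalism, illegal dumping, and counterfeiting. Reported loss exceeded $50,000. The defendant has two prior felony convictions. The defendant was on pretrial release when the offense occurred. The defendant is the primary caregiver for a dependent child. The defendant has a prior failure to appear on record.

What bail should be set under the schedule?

$111,618

Base amounts from the schedule: third-degree assault $19,600; felony vandalism $9,000; illegal dumping $6,200; counterfeiting $39,500.
Stacking rule: highest base plus 35% of each additional charge. Highest is counterfeiting at $39,500. Additional: $19,600 × 35% = $6,860; $9,000 × 35% = $3,150; $6,200 × 35% = $2,170. Combined base = $39,500 + $12,180 = $51,680.
Loss or damage exceeded $50,000 (+$22,750 flat): $51,680 + $22,750 = $74,430.
Two or more prior felony convictions (+$8,250 flat): $74,430 + $8,250 = $82,680.
Net percentage adjustment: +35% +25% −25% = +35%. $82,680 × 1.35 = $111,618.
$111,618 is at or above the $7,000 minimum.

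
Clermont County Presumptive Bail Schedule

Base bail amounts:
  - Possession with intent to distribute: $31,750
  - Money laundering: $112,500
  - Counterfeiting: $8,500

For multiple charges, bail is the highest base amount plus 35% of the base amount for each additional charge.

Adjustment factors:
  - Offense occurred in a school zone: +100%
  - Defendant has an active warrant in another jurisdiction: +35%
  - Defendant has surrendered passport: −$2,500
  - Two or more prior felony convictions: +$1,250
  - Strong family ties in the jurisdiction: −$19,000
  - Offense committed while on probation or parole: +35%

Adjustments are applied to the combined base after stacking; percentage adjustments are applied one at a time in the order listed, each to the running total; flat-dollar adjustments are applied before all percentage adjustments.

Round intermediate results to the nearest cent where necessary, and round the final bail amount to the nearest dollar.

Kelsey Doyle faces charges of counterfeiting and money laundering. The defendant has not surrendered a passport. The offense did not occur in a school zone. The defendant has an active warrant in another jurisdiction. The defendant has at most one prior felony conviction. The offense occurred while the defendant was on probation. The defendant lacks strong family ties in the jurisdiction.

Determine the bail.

$210,453

Base amounts from the schedule: counterfeiting $8,500; money laundering $112,500.
Stacking rule: highest base plus 35% of each additional charge. Highest is money laundering at $112,500. Additional: $8,500 × 35% = $2,975. Combined base = $112,500 + $2,975 = $115,475.
Defendant has an active warrant in another jurisdiction (+35%): $115,475 × 1.35 = $155,891.25.
Offense committed while on probation or parole (+35%): $155,891.25 × 1.35 = $210,453.19.
Rounded to the nearest dollar: $210,453.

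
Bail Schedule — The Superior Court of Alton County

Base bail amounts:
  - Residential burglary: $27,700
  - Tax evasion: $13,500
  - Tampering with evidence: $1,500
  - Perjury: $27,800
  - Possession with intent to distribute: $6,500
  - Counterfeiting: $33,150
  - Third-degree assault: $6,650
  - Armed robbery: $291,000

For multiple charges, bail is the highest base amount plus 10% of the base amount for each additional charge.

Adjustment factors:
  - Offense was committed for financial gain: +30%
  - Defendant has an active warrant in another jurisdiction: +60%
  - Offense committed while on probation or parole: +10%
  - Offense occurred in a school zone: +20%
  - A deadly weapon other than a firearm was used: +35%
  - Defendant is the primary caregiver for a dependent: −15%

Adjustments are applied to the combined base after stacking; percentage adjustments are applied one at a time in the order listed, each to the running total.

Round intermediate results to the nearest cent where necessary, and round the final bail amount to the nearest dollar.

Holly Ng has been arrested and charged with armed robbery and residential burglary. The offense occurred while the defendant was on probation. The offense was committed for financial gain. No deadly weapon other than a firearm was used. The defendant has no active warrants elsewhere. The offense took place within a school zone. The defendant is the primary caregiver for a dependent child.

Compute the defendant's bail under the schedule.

$428,493

Base amounts from the schedule: armed robbery $291,000; residential burglary $27,700.
Stacking rule: highest base plus 10% of each additional charge. Highest is armed robbery at $291,000. Additional: $27,700 × 10% = $2,770. Combined base = $291,000 + $2,770 = $293,770.
Offense was committed for financial gain (+30%): $293,770 × 1.3 = $381,901.
Offense committed while on probation or parole (+10%): $381,901 × 1.1 = $420,091.10.
Offense occurred in a school zone (+20%): $420,091.10 × 1.2 = $504,109.32.
Defendant is the primary caregiver for a dependent (−15%): $504,109.32 × 0.85 = $428,492.92.
Rounded to the nearest dollar: $428,493.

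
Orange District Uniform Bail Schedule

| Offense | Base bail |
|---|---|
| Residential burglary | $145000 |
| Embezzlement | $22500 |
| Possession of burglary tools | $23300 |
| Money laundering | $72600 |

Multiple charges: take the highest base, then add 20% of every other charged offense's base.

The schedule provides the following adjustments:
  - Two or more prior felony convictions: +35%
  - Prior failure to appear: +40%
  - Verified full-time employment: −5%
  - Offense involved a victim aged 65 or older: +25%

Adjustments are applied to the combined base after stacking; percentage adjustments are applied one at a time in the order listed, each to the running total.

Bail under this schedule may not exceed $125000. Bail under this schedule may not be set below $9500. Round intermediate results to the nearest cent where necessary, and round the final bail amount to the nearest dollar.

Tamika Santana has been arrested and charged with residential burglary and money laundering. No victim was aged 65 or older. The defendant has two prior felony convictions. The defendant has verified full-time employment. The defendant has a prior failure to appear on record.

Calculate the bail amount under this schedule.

Base amounts from the schedule: residential burglary $145000; money laundering $72600.
Stacking rule: highest base plus 20% of each additional charge. Highest is residential burglary at $145000. Additional: $72600 × 20% = $14520. Combined base = $145000 + $14520 = $159520.
Two or more prior felony convictions (+35%): $159520 × 1.35 = $215352.
Prior failure to appear (+40%): $215352 × 1.4 = $301492.80.
Verified full-time employment (−5%): $301492.80 × 0.95 = $286418.16.
Result $286418.16 exceeds the maximum of $125000; bail is capped at $125000.
$125000 is at or above the $9500 minimum.

$125000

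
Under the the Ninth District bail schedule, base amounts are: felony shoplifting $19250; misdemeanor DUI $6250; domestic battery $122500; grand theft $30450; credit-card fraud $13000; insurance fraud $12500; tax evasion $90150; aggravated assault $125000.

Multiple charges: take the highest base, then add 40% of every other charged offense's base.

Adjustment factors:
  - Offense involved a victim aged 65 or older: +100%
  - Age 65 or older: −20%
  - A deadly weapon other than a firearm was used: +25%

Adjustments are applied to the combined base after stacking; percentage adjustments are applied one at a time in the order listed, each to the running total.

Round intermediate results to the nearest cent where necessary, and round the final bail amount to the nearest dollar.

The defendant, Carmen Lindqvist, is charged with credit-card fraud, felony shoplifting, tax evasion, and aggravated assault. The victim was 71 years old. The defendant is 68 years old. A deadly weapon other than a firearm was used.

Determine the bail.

Base amounts from the schedule: credit-card fraud $13000; felony shoplifting $19250; tax evasion $90150; aggravated assault $125000.
Stacking rule: highest base plus 40% of each additional charge. Highest is aggravated assault at $125000. Additional: $13000 × 40% = $5200; $19250 × 40% = $7700; $90150 × 40% = $36060. Combined base = $125000 + $48960 = $173960.
Offense involved a victim aged 65 or older (+100%): $173960 × 2 = $347920.
Age 65 or older (−20%): $347920 × 0.8 = $278336.
A deadly weapon other than a firearm was used (+25%): $278336 × 1.25 = $347920.

$347920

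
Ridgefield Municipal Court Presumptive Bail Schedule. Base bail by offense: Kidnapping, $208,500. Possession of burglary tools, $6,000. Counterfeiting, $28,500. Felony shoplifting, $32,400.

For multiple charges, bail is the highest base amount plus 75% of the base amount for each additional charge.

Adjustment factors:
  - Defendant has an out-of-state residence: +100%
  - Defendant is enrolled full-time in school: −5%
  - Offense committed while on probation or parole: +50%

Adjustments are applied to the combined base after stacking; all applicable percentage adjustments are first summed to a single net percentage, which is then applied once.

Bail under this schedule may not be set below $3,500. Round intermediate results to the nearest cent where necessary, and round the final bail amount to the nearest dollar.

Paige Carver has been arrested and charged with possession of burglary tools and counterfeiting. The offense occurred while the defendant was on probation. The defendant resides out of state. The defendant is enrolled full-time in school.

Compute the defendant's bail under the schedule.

$80,850

Base amounts from the schedule: possession of burglary tools $6,000; counterfeiting $28,500.
Stacking rule: highest base plus 75% of each additional charge. Highest is counterfeiting at $28,500. Additional: $6,000 × 75% = $4,500. Combined base = $28,500 + $4,500 = $33,000.
Net percentage adjustment: +100% −5% +50% = +145%. $33,000 × 2.45 = $80,850.
$80,850 is at or above the $3,500 minimum.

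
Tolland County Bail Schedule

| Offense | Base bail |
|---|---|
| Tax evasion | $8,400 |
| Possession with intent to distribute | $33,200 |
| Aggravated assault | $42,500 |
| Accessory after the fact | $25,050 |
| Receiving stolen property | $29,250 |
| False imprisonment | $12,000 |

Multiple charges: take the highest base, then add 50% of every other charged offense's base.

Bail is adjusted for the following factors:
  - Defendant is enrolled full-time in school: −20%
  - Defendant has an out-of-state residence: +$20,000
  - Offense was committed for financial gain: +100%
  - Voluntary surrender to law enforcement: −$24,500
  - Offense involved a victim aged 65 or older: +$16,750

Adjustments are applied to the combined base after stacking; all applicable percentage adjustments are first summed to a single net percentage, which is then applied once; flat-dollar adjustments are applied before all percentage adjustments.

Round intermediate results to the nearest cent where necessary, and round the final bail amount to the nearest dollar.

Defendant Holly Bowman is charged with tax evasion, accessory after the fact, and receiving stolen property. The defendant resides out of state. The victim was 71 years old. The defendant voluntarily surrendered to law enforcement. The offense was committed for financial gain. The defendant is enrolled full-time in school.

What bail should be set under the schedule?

Base amounts from the schedule: tax evasion $8,400; accessory after the fact $25,050; receiving stolen property $29,250.
Stacking rule: highest base plus 50% of each additional charge. Highest is receiving stolen property at $29,250. Additional: $8,400 × 50% = $4,200; $25,050 × 50% = $12,525. Combined base = $29,250 + $16,725 = $45,975.
Defendant has an out-of-state residence (+$20,000 flat): $45,975 + $20,000 = $65,975.
Voluntary surrender to law enforcement (−$24,500 flat): $65,975 − $24,500 = $41,475.
Offense involved a victim aged 65 or older (+$16,750 flat): $41,475 + $16,750 = $58,225.
Net percentage adjustment: −20% +100% = +80%. $58,225 × 1.8 = $104,805.

$104,805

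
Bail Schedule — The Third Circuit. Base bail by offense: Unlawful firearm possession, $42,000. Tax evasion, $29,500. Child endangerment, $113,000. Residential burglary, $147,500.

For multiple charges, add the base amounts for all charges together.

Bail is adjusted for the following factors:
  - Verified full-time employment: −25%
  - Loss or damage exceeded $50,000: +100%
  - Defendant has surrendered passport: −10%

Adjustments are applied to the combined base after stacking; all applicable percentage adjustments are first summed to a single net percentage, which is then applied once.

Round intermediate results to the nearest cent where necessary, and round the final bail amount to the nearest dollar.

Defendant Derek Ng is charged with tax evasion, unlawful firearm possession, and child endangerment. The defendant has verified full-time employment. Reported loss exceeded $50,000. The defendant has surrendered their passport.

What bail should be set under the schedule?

Base amounts from the schedule: tax evasion $29,500; unlawful firearm possession $42,000; child endangerment $113,000.
Stacking rule: sum of all bases. $29,500 + $42,000 + $113,000 = $184,500.
Net percentage adjustment: −25% +100% −10% = +65%. $184,500 × 1.65 = $304,425.

$304,425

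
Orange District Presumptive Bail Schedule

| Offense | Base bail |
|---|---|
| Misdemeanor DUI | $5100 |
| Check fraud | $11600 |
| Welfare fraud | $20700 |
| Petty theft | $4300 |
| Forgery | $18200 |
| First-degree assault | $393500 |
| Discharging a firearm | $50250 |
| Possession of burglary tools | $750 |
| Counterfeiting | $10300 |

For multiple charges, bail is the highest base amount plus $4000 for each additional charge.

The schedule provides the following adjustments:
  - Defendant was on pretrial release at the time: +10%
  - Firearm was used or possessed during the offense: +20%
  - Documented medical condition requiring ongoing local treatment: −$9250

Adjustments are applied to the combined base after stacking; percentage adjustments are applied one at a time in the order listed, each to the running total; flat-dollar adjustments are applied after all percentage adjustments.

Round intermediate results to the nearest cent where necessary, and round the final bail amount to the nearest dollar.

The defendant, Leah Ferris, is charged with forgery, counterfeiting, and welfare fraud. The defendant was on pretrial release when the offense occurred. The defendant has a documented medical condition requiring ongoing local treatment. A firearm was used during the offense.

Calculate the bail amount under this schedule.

$28634

Base amounts from the schedule: forgery $18200; counterfeiting $10300; welfare fraud $20700.
Stacking rule: highest base plus $4000 per additional charge. Highest is welfare fraud at $20700; 2 additional charges → +$8000. Combined base = $28700.
Defendant was on pretrial release at the time (+10%): $28700 × 1.1 = $31570.
Firearm was used or possessed during the offense (+20%): $31570 × 1.2 = $37884.
Documented medical condition requiring ongoing local treatment (−$9250 flat): $37884 − $9250 = $28634.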